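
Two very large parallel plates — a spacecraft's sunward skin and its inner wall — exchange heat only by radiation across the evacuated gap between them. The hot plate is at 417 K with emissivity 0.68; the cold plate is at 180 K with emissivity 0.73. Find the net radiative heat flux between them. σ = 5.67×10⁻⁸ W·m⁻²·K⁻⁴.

For two infinite grey parallel plates, q = σ(T₁⁴ − T₂⁴)/(1/ε₁ + 1/ε₂ − 1).
T₁⁴ − T₂⁴ = 3.024×10¹⁰ − 1.050×10⁹ = 2.919×10¹⁰ K⁴.
1/ε₁ + 1/ε₂ − 1 = 1.471 + 1.370 − 1 = 1.840.
q = 5.67×10⁻⁸ × 2.919×10¹⁰ / 1.840.

q ≈ 899 W/m²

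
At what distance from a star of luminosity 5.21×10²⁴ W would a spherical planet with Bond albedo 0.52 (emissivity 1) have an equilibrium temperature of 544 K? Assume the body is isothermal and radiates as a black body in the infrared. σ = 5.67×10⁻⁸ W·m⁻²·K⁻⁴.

d ≈ 3.17×10⁹ m

For an isothermal black-emitting sphere, (1−a)S·πr² = σ·4πr²·T⁴ ⇒ S = 4σT⁴/(1−a).
S = 4·5.67×10⁻⁸·(544)⁴/0.480 = 41380 W/m².
Flux falls as S = L/(4πd²), so d = √(L/(4πS)) = √(5.21×10²⁴/(4π·41380)).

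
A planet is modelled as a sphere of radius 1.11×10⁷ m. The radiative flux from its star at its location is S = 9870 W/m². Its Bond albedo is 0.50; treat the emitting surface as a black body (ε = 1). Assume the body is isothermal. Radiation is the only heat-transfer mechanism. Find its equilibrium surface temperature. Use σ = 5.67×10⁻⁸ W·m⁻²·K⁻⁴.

T ≈ 384 K

At equilibrium, absorbed power = emitted power.
Absorbing cross-section = πr² = 3.871×10¹⁴ m²; emitting surface = 4πr² = 1.548×10¹⁵ m² (ratio 4).
(1−a)S·A_cross = εσ·A_surf·T⁴  ⇒  T⁴ = (1−a)S/(4σ).
T⁴ = 0.500·9870/(4·5.67×10⁻⁸) = 2.176×10¹⁰ K⁴.
T = (2.176×10¹⁰)^(1/4).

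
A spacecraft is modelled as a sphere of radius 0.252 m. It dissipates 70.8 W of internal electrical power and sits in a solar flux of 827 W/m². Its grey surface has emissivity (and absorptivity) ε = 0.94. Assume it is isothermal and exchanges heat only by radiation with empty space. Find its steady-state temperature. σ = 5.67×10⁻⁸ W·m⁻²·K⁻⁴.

At steady state, absorbed solar power + internal power = radiated power.
Absorbed: α·S·A_cross = 0.94·827·0.1995 = 155.1 W (cross-section πr²).
Total input = 155.1 + 70.8 = 225.9 W.
Radiated: εσ·A_surf·T⁴ with A_surf = 4πr² = 0.7980 m².
T⁴ = 225.9/(0.94·5.67×10⁻⁸·0.7980) = 5.311×10⁹ K⁴.

T ≈ 270 K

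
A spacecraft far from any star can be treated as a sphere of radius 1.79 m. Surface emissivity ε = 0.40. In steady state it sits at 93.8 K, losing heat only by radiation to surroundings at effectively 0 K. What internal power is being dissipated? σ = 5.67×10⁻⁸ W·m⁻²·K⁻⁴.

Steady state: P = εσA T⁴.
A = 4πr² = 40.26 m²; T⁴ = (93.8)⁴ = 7.741×10⁷ K⁴.
P = 0.40 × 5.67×10⁻⁸ × 40.26 × 7.741×10⁷.

P ≈ 70.7 W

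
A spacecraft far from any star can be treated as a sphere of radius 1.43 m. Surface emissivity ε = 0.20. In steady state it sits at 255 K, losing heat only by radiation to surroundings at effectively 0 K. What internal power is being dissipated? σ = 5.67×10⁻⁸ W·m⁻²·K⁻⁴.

P ≈ 1230 W

Steady state: P = εσA T⁴.
A = 4πr² = 25.70 m²; T⁴ = (255)⁴ = 4.228×10⁹ K⁴.
P = 0.20 × 5.67×10⁻⁸ × 25.70 × 4.228×10⁹.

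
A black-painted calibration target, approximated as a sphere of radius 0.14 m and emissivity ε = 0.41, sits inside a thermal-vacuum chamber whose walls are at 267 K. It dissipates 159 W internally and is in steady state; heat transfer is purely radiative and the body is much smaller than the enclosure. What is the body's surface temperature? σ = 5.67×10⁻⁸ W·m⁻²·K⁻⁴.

T ≈ 426 K

For a small grey body in a large enclosure, net radiated power = εσA(T⁴ − T_w⁴).
Steady state: P = εσA(T⁴ − T_w⁴) with A = 4πr² = 0.2463 m².
T⁴ = P/(εσA) + T_w⁴ = 159/(0.41·5.67×10⁻⁸·0.2463) + (267)⁴
    = 2.777×10¹⁰ + 5.082×10⁹ = 3.285×10¹⁰ K⁴.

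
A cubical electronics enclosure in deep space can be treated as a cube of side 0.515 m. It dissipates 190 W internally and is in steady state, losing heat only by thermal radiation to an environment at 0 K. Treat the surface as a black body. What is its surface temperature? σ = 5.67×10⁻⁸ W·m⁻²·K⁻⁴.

Steady state: internal power = radiated power, P = εσA T⁴.
Radiating area A = 6L² = 1.591 m².
T⁴ = P/(εσA) = 190/(1.0·5.67×10⁻⁸·1.591) = 2.106×10⁹ K⁴.
T = (2.106×10⁹)^(1/4).

T ≈ 214 K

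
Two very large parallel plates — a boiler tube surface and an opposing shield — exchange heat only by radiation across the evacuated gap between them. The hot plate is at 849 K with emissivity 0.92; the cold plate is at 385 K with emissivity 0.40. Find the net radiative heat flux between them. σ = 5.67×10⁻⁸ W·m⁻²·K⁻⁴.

q ≈ 10900 W/m²

For two infinite grey parallel plates, q = σ(T₁⁴ − T₂⁴)/(1/ε₁ + 1/ε₂ − 1).
T₁⁴ − T₂⁴ = 5.196×10¹¹ − 2.197×10¹⁰ = 4.976×10¹¹ K⁴.
1/ε₁ + 1/ε₂ − 1 = 1.087 + 2.500 − 1 = 2.587.
q = 5.67×10⁻⁸ × 4.976×10¹¹ / 2.587.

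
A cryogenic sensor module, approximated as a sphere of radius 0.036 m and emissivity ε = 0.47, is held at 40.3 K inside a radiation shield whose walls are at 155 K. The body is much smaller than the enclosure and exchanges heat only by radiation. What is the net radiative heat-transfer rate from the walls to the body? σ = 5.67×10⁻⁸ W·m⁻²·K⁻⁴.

P_net ≈ 0.249 W

For a small grey body in a large enclosure: P_net = εσA(T_body⁴ − T_wall⁴).
A = 4πr² = 0.01629 m²; T_body⁴ − T_wall⁴ = 2.638×10⁶ − 5.772×10⁸ = -5.746×10⁸ K⁴.
|P_net| = 0.47·5.67×10⁻⁸·0.01629·5.746×10⁸.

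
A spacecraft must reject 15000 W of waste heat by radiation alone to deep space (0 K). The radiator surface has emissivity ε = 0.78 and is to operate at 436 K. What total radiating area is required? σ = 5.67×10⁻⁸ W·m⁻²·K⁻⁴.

P = εσA T⁴ ⇒ A = P/(εσT⁴).
T⁴ = 3.614×10¹⁰ K⁴.
A = 15000/(0.78 × 5.67×10⁻⁸ × 3.614×10¹⁰).

A ≈ 9.39 m²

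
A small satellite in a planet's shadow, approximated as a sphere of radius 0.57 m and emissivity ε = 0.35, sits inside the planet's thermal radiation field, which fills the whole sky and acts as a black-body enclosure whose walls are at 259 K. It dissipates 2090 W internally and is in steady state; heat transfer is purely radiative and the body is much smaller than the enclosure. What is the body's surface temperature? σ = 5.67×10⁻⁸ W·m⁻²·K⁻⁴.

T ≈ 417 K

For a small grey body in a large enclosure, net radiated power = εσA(T⁴ − T_w⁴).
Steady state: P = εσA(T⁴ − T_w⁴) with A = 4πr² = 4.083 m².
T⁴ = P/(εσA) + T_w⁴ = 2090/(0.35·5.67×10⁻⁸·4.083) + (259)⁴
    = 2.580×10¹⁰ + 4.500×10⁹ = 3.029×10¹⁰ K⁴.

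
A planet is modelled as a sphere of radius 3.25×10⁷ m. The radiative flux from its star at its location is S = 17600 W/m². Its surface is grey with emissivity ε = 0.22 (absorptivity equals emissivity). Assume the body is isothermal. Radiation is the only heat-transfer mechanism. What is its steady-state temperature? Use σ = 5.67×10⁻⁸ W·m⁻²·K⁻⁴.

T ≈ 528 K

At equilibrium, absorbed power = emitted power.
Absorbing cross-section = πr² = 3.318×10¹⁵ m²; emitting surface = 4πr² = 1.327×10¹⁶ m² (ratio 4).
εS·A_cross = εσ·A_surf·T⁴  ⇒  T⁴ = S/(4σ)   (ε cancels).
T⁴ = 17600/(4·5.67×10⁻⁸) = 7.760×10¹⁰ K⁴.
T = (7.760×10¹⁰)^(1/4).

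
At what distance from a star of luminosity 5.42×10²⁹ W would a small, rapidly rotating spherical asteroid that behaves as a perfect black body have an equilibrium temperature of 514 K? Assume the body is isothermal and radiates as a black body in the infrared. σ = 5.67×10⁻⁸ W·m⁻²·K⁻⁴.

d ≈ 1.65×10¹² m

For an isothermal black-emitting sphere, (1−a)S·πr² = σ·4πr²·T⁴ ⇒ S = 4σT⁴/(1−a).
S = 4·5.67×10⁻⁸·(514)⁴/1.00 = 15830 W/m².
Flux falls as S = L/(4πd²), so d = √(L/(4πS)) = √(5.42×10²⁹/(4π·15830)).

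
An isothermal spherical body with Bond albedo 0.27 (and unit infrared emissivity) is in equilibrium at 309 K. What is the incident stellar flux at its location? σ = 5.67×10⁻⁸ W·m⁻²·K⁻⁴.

(1−a)S·πr² = σ·4πr²·T⁴ ⇒ S = 4σT⁴/(1−a).
S = 4·5.67×10⁻⁸·9.117×10⁹/0.730.

S ≈ 2830 W/m²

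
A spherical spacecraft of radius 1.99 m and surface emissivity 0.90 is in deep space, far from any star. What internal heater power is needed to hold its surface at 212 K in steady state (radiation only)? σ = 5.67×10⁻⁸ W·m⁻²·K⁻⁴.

P = εσ·4πr²·T⁴.
4πr² = 49.76 m²; T⁴ = 2.020×10⁹ K⁴.
P = 0.90·5.67×10⁻⁸·49.76·2.020×10⁹.

P ≈ 5130 W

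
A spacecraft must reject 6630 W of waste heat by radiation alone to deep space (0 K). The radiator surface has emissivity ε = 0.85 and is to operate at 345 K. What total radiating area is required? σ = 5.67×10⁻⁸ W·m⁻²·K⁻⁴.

A ≈ 9.71 m²

P = εσA T⁴ ⇒ A = P/(εσT⁴).
T⁴ = 1.417×10¹⁰ K⁴.
A = 6630/(0.85 × 5.67×10⁻⁸ × 1.417×10¹⁰).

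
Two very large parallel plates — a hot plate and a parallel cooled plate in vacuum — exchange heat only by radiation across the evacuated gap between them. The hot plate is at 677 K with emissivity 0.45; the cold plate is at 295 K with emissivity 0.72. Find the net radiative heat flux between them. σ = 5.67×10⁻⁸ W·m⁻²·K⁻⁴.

q ≈ 4400 W/m²

For two infinite grey parallel plates, q = σ(T₁⁴ − T₂⁴)/(1/ε₁ + 1/ε₂ − 1).
T₁⁴ − T₂⁴ = 2.101×10¹¹ − 7.573×10⁹ = 2.025×10¹¹ K⁴.
1/ε₁ + 1/ε₂ − 1 = 2.222 + 1.389 − 1 = 2.611.
q = 5.67×10⁻⁸ × 2.025×10¹¹ / 2.611.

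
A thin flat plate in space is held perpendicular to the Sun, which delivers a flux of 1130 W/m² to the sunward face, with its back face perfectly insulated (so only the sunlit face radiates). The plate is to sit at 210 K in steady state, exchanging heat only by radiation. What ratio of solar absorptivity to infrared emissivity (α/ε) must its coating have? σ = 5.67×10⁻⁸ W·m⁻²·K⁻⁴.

Balance: αS·A = εσ·1A·T⁴ ⇒ α/ε = σT⁴/S.
α/ε = 5.67×10⁻⁸·(210)⁴/1130 = 5.67×10⁻⁸·1.945×10⁹/1130.

α/ε ≈ 0.0976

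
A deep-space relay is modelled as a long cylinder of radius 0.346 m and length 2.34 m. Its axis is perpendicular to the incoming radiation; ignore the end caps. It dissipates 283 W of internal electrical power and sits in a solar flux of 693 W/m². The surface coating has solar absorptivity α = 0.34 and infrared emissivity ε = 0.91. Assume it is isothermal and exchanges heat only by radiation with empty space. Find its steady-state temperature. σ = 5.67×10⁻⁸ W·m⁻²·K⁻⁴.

T ≈ 224 K

At steady state, absorbed solar power + internal power = radiated power.
Absorbed: α·S·A_cross = 0.34·693·1.619 = 381.5 W (cross-section 2rL).
Total input = 381.5 + 283 = 664.5 W.
Radiated: εσ·A_surf·T⁴ with A_surf = 2πrL = 5.087 m².
T⁴ = 664.5/(0.91·5.67×10⁻⁸·5.087) = 2.532×10⁹ K⁴.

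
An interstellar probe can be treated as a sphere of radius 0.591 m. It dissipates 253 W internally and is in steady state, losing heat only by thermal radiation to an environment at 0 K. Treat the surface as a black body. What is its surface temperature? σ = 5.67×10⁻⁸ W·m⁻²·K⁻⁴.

T ≈ 179 K

Steady state: internal power = radiated power, P = εσA T⁴.
Radiating area A = 4πr² = 4.389 m².
T⁴ = P/(εσA) = 253/(1.0·5.67×10⁻⁸·4.389) = 1.017×10⁹ K⁴.
T = (1.017×10⁹)^(1/4).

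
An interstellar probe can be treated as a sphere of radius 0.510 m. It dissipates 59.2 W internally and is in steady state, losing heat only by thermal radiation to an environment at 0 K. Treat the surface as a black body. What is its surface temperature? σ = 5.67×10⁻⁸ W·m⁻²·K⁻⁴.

Steady state: internal power = radiated power, P = εσA T⁴.
Radiating area A = 4πr² = 3.269 m².
T⁴ = P/(εσA) = 59.2/(1.0·5.67×10⁻⁸·3.269) = 3.194×10⁸ K⁴.
T = (3.194×10⁸)^(1/4).

T ≈ 134 K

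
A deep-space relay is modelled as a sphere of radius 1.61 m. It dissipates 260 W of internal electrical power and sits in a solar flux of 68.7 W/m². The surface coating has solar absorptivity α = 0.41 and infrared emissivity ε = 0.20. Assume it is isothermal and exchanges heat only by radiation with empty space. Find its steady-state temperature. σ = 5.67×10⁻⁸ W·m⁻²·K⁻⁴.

T ≈ 191 K

At steady state, absorbed solar power + internal power = radiated power.
Absorbed: α·S·A_cross = 0.41·68.7·8.143 = 229.4 W (cross-section πr²).
Total input = 229.4 + 260 = 489.4 W.
Radiated: εσ·A_surf·T⁴ with A_surf = 4πr² = 32.57 m².
T⁴ = 489.4/(0.20·5.67×10⁻⁸·32.57) = 1.325×10⁹ K⁴.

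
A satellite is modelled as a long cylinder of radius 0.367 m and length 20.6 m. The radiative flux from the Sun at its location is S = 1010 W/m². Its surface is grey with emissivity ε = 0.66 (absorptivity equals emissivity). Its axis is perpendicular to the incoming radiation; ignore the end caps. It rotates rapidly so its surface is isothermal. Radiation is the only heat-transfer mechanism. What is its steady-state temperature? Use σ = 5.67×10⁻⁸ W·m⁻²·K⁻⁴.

At equilibrium, absorbed power = emitted power.
Absorbing cross-section = 2rL = 15.12 m²; emitting surface = 2πrL = 47.50 m² (ratio π).
εS·A_cross = εσ·A_surf·T⁴  ⇒  T⁴ = S/(πσ)   (ε cancels).
T⁴ = 1010/(π·5.67×10⁻⁸) = 5.670×10⁹ K⁴.
T = (5.670×10⁹)^(1/4).

T ≈ 274 K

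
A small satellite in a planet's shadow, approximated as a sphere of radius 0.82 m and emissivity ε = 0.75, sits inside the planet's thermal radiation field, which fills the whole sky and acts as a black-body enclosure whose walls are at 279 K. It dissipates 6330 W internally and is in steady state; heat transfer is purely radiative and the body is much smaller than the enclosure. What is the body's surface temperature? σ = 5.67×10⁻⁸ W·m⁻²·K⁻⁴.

For a small grey body in a large enclosure, net radiated power = εσA(T⁴ − T_w⁴).
Steady state: P = εσA(T⁴ − T_w⁴) with A = 4πr² = 8.450 m².
T⁴ = P/(εσA) + T_w⁴ = 6330/(0.75·5.67×10⁻⁸·8.450) + (279)⁴
    = 1.762×10¹⁰ + 6.059×10⁹ = 2.368×10¹⁰ K⁴.

T ≈ 392 K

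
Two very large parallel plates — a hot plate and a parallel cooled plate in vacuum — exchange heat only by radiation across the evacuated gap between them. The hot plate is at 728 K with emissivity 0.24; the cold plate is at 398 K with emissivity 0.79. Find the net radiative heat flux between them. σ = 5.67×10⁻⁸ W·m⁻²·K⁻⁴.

q ≈ 3270 W/m²

For two infinite grey parallel plates, q = σ(T₁⁴ − T₂⁴)/(1/ε₁ + 1/ε₂ − 1).
T₁⁴ − T₂⁴ = 2.809×10¹¹ − 2.509×10¹⁰ = 2.558×10¹¹ K⁴.
1/ε₁ + 1/ε₂ − 1 = 4.167 + 1.266 − 1 = 4.432.
q = 5.67×10⁻⁸ × 2.558×10¹¹ / 4.432.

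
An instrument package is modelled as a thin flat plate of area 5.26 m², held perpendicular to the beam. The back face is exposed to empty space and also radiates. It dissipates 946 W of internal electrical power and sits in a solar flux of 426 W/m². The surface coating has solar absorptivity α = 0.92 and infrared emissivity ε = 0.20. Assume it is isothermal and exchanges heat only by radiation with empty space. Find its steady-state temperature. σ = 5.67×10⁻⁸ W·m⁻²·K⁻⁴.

T ≈ 398 K

At steady state, absorbed solar power + internal power = radiated power.
Absorbed: α·S·A_cross = 0.92·426·5.260 = 2061 W (cross-section A).
Total input = 2061 + 946 = 3007 W.
Radiated: εσ·A_surf·T⁴ with A_surf = 2A = 10.52 m².
T⁴ = 3007/(0.20·5.67×10⁻⁸·10.52) = 2.521×10¹⁰ K⁴.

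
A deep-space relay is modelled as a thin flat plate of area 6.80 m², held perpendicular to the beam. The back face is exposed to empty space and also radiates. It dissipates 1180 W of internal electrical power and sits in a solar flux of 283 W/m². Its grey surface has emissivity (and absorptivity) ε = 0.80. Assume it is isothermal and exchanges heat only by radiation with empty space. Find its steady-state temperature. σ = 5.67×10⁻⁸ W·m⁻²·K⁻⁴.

T ≈ 258 K

At steady state, absorbed solar power + internal power = radiated power.
Absorbed: α·S·A_cross = 0.80·283·6.800 = 1540 W (cross-section A).
Total input = 1540 + 1180 = 2720 W.
Radiated: εσ·A_surf·T⁴ with A_surf = 2A = 13.60 m².
T⁴ = 2720/(0.80·5.67×10⁻⁸·13.60) = 4.408×10⁹ K⁴.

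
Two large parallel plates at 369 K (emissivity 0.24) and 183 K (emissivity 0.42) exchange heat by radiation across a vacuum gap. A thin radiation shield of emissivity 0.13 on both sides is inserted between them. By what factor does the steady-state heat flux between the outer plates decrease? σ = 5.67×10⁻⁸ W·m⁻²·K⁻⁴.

factor ≈ 3.59

Without shield: q₀ = σΔ(T⁴)/(1/ε₁+1/ε₂−1) with denominator 5.548.
With shield the two gaps are in series; the resistances add: (1/ε₁+1/ε_s−1)+(1/ε_s+1/ε₂−1) = 10.86+9.073 = 19.93.
Heat-flux ratio q₀/q = 19.93/5.548.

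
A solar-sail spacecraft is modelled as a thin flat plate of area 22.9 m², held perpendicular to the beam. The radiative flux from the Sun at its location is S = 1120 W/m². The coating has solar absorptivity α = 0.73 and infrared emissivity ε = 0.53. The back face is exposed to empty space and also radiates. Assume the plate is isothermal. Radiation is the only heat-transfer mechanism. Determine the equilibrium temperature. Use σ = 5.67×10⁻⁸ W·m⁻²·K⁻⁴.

T ≈ 342 K

At equilibrium, absorbed power = emitted power.
Absorbing cross-section = A = 22.90 m²; emitting surface = 2A = 45.80 m² (ratio 2).
αS·A_cross = εσ·A_surf·T⁴  ⇒  T⁴ = αS/(ε·2σ).
T⁴ = 0.730·1120/(0.53·2·5.67×10⁻⁸) = 1.360×10¹⁰ K⁴.
T = (1.360×10¹⁰)^(1/4).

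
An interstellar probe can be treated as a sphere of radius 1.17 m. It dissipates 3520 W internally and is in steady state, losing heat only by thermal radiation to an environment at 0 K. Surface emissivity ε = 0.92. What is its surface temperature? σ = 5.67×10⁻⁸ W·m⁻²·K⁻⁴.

Steady state: internal power = radiated power, P = εσA T⁴.
Radiating area A = 4πr² = 17.20 m².
T⁴ = P/(εσA) = 3520/(0.92·5.67×10⁻⁸·17.20) = 3.923×10⁹ K⁴.
T = (3.923×10⁹)^(1/4).

T ≈ 250 K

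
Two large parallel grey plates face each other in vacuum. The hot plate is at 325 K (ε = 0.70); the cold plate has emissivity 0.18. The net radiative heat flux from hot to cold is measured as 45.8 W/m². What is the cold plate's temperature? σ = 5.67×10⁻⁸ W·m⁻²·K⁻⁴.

T₂ ≈ 282 K

q = σ(T₁⁴ − T₂⁴)/(1/ε₁ + 1/ε₂ − 1); denominator = 5.984.
T₂⁴ = T₁⁴ − q·(1/ε₁+1/ε₂−1)/σ = 1.116×10¹⁰ − 45.8·5.984/5.67×10⁻⁸
    = 6.323×10⁹ K⁴.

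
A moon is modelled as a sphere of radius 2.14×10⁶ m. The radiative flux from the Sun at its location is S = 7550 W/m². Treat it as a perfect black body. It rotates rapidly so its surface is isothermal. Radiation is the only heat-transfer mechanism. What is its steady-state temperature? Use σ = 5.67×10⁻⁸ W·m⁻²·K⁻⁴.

T ≈ 427 K

At equilibrium, absorbed power = emitted power.
Absorbing cross-section = πr² = 1.439×10¹³ m²; emitting surface = 4πr² = 5.755×10¹³ m² (ratio 4).
S·A_cross = εσ·A_surf·T⁴  ⇒  T⁴ = S/(4σ).
T⁴ = 1.00·7550/(4·5.67×10⁻⁸) = 3.329×10¹⁰ K⁴.
T = (3.329×10¹⁰)^(1/4).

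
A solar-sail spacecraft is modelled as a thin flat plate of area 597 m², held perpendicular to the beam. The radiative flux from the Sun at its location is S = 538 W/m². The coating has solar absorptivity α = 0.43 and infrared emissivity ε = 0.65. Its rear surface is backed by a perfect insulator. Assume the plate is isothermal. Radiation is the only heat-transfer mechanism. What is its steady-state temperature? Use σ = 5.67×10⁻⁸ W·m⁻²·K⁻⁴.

At equilibrium, absorbed power = emitted power.
Absorbing cross-section = A = 597.0 m²; emitting surface = A = 597.0 m² (ratio 1).
αS·A_cross = εσ·A_surf·T⁴  ⇒  T⁴ = αS/(ε·1σ).
T⁴ = 0.430·538/(0.65·1·5.67×10⁻⁸) = 6.277×10⁹ K⁴.
T = (6.277×10⁹)^(1/4).

T ≈ 281 K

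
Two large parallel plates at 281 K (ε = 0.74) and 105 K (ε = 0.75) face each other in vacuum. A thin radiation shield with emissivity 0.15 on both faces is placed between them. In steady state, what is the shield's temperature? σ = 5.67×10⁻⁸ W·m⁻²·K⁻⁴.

T_s ≈ 237 K

In steady state the net flux on the hot side equals that on the cold side.
σ(T₁⁴−T_s⁴)/D₁ = σ(T_s⁴−T₂⁴)/D₂, with D₁ = 1/ε₁+1/ε_s−1 = 7.018, D₂ = 1/ε_s+1/ε₂−1 = 7.000.
Solve for T_s⁴: T_s⁴ = (D₂·T₁⁴ + D₁·T₂⁴)/(D₁+D₂) = 3.174×10⁹ K⁴.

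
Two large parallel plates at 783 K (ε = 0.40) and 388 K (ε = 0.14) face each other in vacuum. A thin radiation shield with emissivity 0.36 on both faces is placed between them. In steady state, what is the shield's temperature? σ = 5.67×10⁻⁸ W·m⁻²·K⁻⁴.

T_s ≈ 715 K

In steady state the net flux on the hot side equals that on the cold side.
σ(T₁⁴−T_s⁴)/D₁ = σ(T_s⁴−T₂⁴)/D₂, with D₁ = 1/ε₁+1/ε_s−1 = 4.278, D₂ = 1/ε_s+1/ε₂−1 = 8.921.
Solve for T_s⁴: T_s⁴ = (D₂·T₁⁴ + D₁·T₂⁴)/(D₁+D₂) = 2.614×10¹¹ K⁴.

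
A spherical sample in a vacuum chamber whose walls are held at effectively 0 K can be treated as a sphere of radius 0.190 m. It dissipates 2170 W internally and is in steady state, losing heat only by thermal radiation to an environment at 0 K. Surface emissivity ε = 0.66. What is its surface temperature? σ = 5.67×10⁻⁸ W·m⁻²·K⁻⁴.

T ≈ 598 K

Steady state: internal power = radiated power, P = εσA T⁴.
Radiating area A = 4πr² = 0.4536 m².
T⁴ = P/(εσA) = 2170/(0.66·5.67×10⁻⁸·0.4536) = 1.278×10¹¹ K⁴.
T = (1.278×10¹¹)^(1/4).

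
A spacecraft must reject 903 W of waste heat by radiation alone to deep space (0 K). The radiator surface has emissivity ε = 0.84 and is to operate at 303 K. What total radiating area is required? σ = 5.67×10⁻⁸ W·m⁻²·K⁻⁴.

A ≈ 2.25 m²

P = εσA T⁴ ⇒ A = P/(εσT⁴).
T⁴ = 8.429×10⁹ K⁴.
A = 903/(0.84 × 5.67×10⁻⁸ × 8.429×10⁹).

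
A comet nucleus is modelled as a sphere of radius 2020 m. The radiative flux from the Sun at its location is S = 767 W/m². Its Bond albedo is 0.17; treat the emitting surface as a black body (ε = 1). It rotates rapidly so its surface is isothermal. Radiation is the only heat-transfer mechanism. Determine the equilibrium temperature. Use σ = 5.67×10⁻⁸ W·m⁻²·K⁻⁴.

T ≈ 230 K

At equilibrium, absorbed power = emitted power.
Absorbing cross-section = πr² = 1.282×10⁷ m²; emitting surface = 4πr² = 5.128×10⁷ m² (ratio 4).
(1−a)S·A_cross = εσ·A_surf·T⁴  ⇒  T⁴ = (1−a)S/(4σ).
T⁴ = 0.830·767/(4·5.67×10⁻⁸) = 2.807×10⁹ K⁴.
T = (2.807×10⁹)^(1/4).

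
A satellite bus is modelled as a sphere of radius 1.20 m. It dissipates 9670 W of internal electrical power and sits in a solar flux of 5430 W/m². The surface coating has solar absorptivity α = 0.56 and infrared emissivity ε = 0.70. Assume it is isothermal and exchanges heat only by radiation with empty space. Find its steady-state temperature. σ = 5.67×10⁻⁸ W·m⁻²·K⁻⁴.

T ≈ 425 K

At steady state, absorbed solar power + internal power = radiated power.
Absorbed: α·S·A_cross = 0.56·5430·4.524 = 13760 W (cross-section πr²).
Total input = 13760 + 9670 = 23430 W.
Radiated: εσ·A_surf·T⁴ with A_surf = 4πr² = 18.10 m².
T⁴ = 23430/(0.70·5.67×10⁻⁸·18.10) = 3.262×10¹⁰ K⁴.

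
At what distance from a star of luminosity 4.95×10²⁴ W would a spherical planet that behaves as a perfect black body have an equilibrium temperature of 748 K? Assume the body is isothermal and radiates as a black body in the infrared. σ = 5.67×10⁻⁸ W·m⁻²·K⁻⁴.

d ≈ 2.36×10⁹ m

For an isothermal black-emitting sphere, (1−a)S·πr² = σ·4πr²·T⁴ ⇒ S = 4σT⁴/(1−a).
S = 4·5.67×10⁻⁸·(748)⁴/1.00 = 71000 W/m².
Flux falls as S = L/(4πd²), so d = √(L/(4πS)) = √(4.95×10²⁴/(4π·71000)).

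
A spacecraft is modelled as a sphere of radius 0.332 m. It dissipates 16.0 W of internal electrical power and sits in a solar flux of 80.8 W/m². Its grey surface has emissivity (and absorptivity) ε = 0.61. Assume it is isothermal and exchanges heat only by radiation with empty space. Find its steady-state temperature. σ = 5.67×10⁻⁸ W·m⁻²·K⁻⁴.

At steady state, absorbed solar power + internal power = radiated power.
Absorbed: α·S·A_cross = 0.61·80.8·0.3463 = 17.07 W (cross-section πr²).
Total input = 17.07 + 16.0 = 33.07 W.
Radiated: εσ·A_surf·T⁴ with A_surf = 4πr² = 1.385 m².
T⁴ = 33.07/(0.61·5.67×10⁻⁸·1.385) = 6.902×10⁸ K⁴.

T ≈ 162 K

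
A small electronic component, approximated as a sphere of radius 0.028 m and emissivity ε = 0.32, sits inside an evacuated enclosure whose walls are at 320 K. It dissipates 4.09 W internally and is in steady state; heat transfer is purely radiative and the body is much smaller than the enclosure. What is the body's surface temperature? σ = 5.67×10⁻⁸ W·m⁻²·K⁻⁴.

For a small grey body in a large enclosure, net radiated power = εσA(T⁴ − T_w⁴).
Steady state: P = εσA(T⁴ − T_w⁴) with A = 4πr² = 0.009852 m².
T⁴ = P/(εσA) + T_w⁴ = 4.09/(0.32·5.67×10⁻⁸·0.009852) + (320)⁴
    = 2.288×10¹⁰ + 1.049×10¹⁰ = 3.337×10¹⁰ K⁴.

T ≈ 427 K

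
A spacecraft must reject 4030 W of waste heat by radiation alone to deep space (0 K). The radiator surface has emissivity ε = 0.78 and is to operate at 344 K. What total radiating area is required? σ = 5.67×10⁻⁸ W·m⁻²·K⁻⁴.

A ≈ 6.51 m²

P = εσA T⁴ ⇒ A = P/(εσT⁴).
T⁴ = 1.400×10¹⁰ K⁴.
A = 4030/(0.78 × 5.67×10⁻⁸ × 1.400×10¹⁰).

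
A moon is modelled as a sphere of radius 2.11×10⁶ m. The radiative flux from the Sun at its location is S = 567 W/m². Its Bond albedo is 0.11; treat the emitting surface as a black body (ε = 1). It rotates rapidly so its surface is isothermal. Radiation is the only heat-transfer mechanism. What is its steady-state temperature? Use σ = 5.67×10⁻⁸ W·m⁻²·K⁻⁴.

At equilibrium, absorbed power = emitted power.
Absorbing cross-section = πr² = 1.399×10¹³ m²; emitting surface = 4πr² = 5.595×10¹³ m² (ratio 4).
(1−a)S·A_cross = εσ·A_surf·T⁴  ⇒  T⁴ = (1−a)S/(4σ).
T⁴ = 0.890·567/(4·5.67×10⁻⁸) = 2.225×10⁹ K⁴.
T = (2.225×10⁹)^(1/4).

T ≈ 217 K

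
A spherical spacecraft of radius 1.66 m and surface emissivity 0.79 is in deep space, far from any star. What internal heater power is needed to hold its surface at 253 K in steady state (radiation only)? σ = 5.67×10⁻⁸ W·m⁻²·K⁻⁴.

P ≈ 6360 W

P = εσ·4πr²·T⁴.
4πr² = 34.63 m²; T⁴ = 4.097×10⁹ K⁴.
P = 0.79·5.67×10⁻⁸·34.63·4.097×10⁹.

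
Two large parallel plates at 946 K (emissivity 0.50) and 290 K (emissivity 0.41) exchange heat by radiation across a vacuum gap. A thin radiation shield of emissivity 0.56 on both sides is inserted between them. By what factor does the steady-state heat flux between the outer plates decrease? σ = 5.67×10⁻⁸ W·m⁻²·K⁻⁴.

factor ≈ 1.75

Without shield: q₀ = σΔ(T⁴)/(1/ε₁+1/ε₂−1) with denominator 3.439.
With shield the two gaps are in series; the resistances add: (1/ε₁+1/ε_s−1)+(1/ε_s+1/ε₂−1) = 2.786+3.225 = 6.010.
Heat-flux ratio q₀/q = 6.010/3.439.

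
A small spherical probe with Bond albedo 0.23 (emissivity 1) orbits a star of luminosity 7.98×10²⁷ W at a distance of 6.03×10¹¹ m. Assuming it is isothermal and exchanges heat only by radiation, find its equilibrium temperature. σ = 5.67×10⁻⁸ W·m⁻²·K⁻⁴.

First find the stellar flux at distance d: S = L/(4πd²) = 7.98×10²⁷/(4π·(6.03×10¹¹)²) = 1746 W/m².
For an isothermal sphere, absorbed (1−a)S·πr² = emitted σ·4πr²·T⁴, so T⁴ = (1−a)S/(4σ).
T⁴ = 0.770·1746/(4·5.67×10⁻⁸) = 5.929×10⁹ K⁴.

T ≈ 277 K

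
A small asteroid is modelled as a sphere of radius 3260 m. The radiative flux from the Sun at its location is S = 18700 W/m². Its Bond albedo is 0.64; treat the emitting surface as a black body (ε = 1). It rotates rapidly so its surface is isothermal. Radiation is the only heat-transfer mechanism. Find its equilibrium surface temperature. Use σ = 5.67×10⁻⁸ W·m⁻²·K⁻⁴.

T ≈ 415 K

At equilibrium, absorbed power = emitted power.
Absorbing cross-section = πr² = 3.339×10⁷ m²; emitting surface = 4πr² = 1.336×10⁸ m² (ratio 4).
(1−a)S·A_cross = εσ·A_surf·T⁴  ⇒  T⁴ = (1−a)S/(4σ).
T⁴ = 0.360·18700/(4·5.67×10⁻⁸) = 2.968×10¹⁰ K⁴.
T = (2.968×10¹⁰)^(1/4).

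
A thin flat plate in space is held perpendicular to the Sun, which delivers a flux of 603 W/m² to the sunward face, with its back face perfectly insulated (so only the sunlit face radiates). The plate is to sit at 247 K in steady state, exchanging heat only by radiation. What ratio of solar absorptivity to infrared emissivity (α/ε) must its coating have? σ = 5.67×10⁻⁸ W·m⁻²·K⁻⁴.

Balance: αS·A = εσ·1A·T⁴ ⇒ α/ε = σT⁴/S.
α/ε = 5.67×10⁻⁸·(247)⁴/603 = 5.67×10⁻⁸·3.722×10⁹/603.

α/ε ≈ 0.350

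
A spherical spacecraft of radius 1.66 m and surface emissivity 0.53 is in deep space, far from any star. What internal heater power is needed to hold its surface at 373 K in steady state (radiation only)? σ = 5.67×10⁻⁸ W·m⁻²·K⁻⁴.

P = εσ·4πr²·T⁴.
4πr² = 34.63 m²; T⁴ = 1.936×10¹⁰ K⁴.
P = 0.53·5.67×10⁻⁸·34.63·1.936×10¹⁰.

P ≈ 20100 W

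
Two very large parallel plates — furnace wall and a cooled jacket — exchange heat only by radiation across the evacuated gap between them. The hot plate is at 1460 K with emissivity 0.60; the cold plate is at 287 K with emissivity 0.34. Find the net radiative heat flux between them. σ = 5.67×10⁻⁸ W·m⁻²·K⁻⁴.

q ≈ 71300 W/m²

For two infinite grey parallel plates, q = σ(T₁⁴ − T₂⁴)/(1/ε₁ + 1/ε₂ − 1).
T₁⁴ − T₂⁴ = 4.544×10¹² − 6.785×10⁹ = 4.537×10¹² K⁴.
1/ε₁ + 1/ε₂ − 1 = 1.667 + 2.941 − 1 = 3.608.
q = 5.67×10⁻⁸ × 4.537×10¹² / 3.608.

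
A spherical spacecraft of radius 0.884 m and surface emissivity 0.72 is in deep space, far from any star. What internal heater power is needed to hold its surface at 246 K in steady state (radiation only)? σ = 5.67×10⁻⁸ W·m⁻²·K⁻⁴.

P = εσ·4πr²·T⁴.
4πr² = 9.820 m²; T⁴ = 3.662×10⁹ K⁴.
P = 0.72·5.67×10⁻⁸·9.820·3.662×10⁹.

P ≈ 1470 W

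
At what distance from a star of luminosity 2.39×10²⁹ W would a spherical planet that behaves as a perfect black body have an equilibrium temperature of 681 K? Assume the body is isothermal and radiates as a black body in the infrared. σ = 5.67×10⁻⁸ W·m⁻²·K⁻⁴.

For an isothermal black-emitting sphere, (1−a)S·πr² = σ·4πr²·T⁴ ⇒ S = 4σT⁴/(1−a).
S = 4·5.67×10⁻⁸·(681)⁴/1.00 = 48780 W/m².
Flux falls as S = L/(4πd²), so d = √(L/(4πS)) = √(2.39×10²⁹/(4π·48780)).

d ≈ 6.24×10¹¹ m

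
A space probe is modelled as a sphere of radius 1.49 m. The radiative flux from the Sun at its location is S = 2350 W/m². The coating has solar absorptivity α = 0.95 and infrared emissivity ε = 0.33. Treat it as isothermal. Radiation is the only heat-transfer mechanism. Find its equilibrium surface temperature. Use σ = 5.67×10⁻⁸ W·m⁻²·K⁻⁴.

T ≈ 416 K

At equilibrium, absorbed power = emitted power.
Absorbing cross-section = πr² = 6.975 m²; emitting surface = 4πr² = 27.90 m² (ratio 4).
αS·A_cross = εσ·A_surf·T⁴  ⇒  T⁴ = αS/(ε·4σ).
T⁴ = 0.950·2350/(0.33·4·5.67×10⁻⁸) = 2.983×10¹⁰ K⁴.
T = (2.983×10¹⁰)^(1/4).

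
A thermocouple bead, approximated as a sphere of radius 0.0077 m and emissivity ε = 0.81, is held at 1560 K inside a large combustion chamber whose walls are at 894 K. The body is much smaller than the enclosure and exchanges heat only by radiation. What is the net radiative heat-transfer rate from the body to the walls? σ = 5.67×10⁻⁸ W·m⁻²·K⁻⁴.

P_net ≈ 181 W

For a small grey body in a large enclosure: P_net = εσA(T_body⁴ − T_wall⁴).
A = 4πr² = 7.451×10⁻⁴ m²; T_body⁴ − T_wall⁴ = 5.922×10¹² − 6.388×10¹¹ = 5.284×10¹² K⁴.
|P_net| = 0.81·5.67×10⁻⁸·7.451×10⁻⁴·5.284×10¹².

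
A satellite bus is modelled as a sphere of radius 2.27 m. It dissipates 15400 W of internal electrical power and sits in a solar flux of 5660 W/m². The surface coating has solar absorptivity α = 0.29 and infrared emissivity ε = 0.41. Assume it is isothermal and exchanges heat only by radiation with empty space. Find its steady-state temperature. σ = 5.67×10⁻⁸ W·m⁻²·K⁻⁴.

T ≈ 409 K

At steady state, absorbed solar power + internal power = radiated power.
Absorbed: α·S·A_cross = 0.29·5660·16.19 = 26570 W (cross-section πr²).
Total input = 26570 + 15400 = 41970 W.
Radiated: εσ·A_surf·T⁴ with A_surf = 4πr² = 64.75 m².
T⁴ = 41970/(0.41·5.67×10⁻⁸·64.75) = 2.788×10¹⁰ K⁴.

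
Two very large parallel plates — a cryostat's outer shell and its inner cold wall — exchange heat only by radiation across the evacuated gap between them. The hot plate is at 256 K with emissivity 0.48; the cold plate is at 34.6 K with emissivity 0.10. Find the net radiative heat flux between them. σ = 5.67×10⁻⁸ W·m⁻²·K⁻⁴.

q ≈ 22.0 W/m²

For two infinite grey parallel plates, q = σ(T₁⁴ − T₂⁴)/(1/ε₁ + 1/ε₂ − 1).
T₁⁴ − T₂⁴ = 4.295×10⁹ − 1.433×10⁶ = 4.294×10⁹ K⁴.
1/ε₁ + 1/ε₂ − 1 = 2.083 + 10.00 − 1 = 11.08.
q = 5.67×10⁻⁸ × 4.294×10⁹ / 11.08.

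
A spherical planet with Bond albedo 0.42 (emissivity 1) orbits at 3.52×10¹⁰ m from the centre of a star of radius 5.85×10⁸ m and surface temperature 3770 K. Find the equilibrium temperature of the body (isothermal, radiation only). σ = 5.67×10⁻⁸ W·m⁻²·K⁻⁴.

The star's surface emits σT_*⁴; at distance d the flux is S = σT_*⁴(R_*/d)².
S = 5.67×10⁻⁸·(3770)⁴·(5.85×10⁸/3.52×10¹⁰)² = 3164 W/m².
For an isothermal sphere T⁴ = (1−a)S/(4σ) = 8.090×10⁹ K⁴.

T ≈ 300 K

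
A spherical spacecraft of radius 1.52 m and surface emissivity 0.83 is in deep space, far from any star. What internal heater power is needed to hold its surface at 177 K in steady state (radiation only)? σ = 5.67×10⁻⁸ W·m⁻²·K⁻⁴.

P ≈ 1340 W

P = εσ·4πr²·T⁴.
4πr² = 29.03 m²; T⁴ = 9.815×10⁸ K⁴.
P = 0.83·5.67×10⁻⁸·29.03·9.815×10⁸.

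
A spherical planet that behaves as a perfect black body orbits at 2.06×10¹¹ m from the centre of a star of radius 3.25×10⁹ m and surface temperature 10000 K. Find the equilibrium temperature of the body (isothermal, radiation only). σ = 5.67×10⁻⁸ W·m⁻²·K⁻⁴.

T ≈ 888 K

The star's surface emits σT_*⁴; at distance d the flux is S = σT_*⁴(R_*/d)².
S = 5.67×10⁻⁸·(10000)⁴·(3.25×10⁹/2.06×10¹¹)² = 1.411×10⁵ W/m².
For an isothermal sphere T⁴ = (1−a)S/(4σ) = 6.223×10¹¹ K⁴.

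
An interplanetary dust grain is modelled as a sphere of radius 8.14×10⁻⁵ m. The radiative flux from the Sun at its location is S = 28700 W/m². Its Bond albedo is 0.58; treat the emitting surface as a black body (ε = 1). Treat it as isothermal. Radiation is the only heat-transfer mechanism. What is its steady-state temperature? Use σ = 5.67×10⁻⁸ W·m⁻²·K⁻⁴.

At equilibrium, absorbed power = emitted power.
Absorbing cross-section = πr² = 2.082×10⁻⁸ m²; emitting surface = 4πr² = 8.326×10⁻⁸ m² (ratio 4).
(1−a)S·A_cross = εσ·A_surf·T⁴  ⇒  T⁴ = (1−a)S/(4σ).
T⁴ = 0.420·28700/(4·5.67×10⁻⁸) = 5.315×10¹⁰ K⁴.
T = (5.315×10¹⁰)^(1/4).

T ≈ 480 K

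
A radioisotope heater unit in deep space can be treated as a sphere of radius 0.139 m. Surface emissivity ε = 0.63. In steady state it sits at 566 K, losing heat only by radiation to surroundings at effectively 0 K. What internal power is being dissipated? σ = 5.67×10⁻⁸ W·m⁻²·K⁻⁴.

P ≈ 890 W

Steady state: P = εσA T⁴.
A = 4πr² = 0.2428 m²; T⁴ = (566)⁴ = 1.026×10¹¹ K⁴.
P = 0.63 × 5.67×10⁻⁸ × 0.2428 × 1.026×10¹¹.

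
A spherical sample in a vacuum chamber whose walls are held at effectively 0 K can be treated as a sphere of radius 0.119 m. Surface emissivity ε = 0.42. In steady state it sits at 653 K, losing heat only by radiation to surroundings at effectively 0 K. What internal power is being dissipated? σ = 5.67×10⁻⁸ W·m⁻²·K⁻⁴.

Steady state: P = εσA T⁴.
A = 4πr² = 0.1780 m²; T⁴ = (653)⁴ = 1.818×10¹¹ K⁴.
P = 0.42 × 5.67×10⁻⁸ × 0.1780 × 1.818×10¹¹.

P ≈ 771 W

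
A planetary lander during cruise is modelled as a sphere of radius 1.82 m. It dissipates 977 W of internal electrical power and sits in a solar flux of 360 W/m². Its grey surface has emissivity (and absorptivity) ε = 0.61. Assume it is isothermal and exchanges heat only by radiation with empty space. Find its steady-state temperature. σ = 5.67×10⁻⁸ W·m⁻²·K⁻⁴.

T ≈ 218 K

At steady state, absorbed solar power + internal power = radiated power.
Absorbed: α·S·A_cross = 0.61·360·10.41 = 2285 W (cross-section πr²).
Total input = 2285 + 977 = 3262 W.
Radiated: εσ·A_surf·T⁴ with A_surf = 4πr² = 41.62 m².
T⁴ = 3262/(0.61·5.67×10⁻⁸·41.62) = 2.266×10⁹ K⁴.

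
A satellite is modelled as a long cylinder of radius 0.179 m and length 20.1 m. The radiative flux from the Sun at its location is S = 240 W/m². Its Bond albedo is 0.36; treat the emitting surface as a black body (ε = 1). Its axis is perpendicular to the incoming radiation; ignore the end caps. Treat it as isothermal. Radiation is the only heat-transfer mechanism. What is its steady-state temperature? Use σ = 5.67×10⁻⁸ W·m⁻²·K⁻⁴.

At equilibrium, absorbed power = emitted power.
Absorbing cross-section = 2rL = 7.196 m²; emitting surface = 2πrL = 22.61 m² (ratio π).
(1−a)S·A_cross = εσ·A_surf·T⁴  ⇒  T⁴ = (1−a)S/(πσ).
T⁴ = 0.640·240/(π·5.67×10⁻⁸) = 8.623×10⁸ K⁴.
T = (8.623×10⁸)^(1/4).

T ≈ 171 K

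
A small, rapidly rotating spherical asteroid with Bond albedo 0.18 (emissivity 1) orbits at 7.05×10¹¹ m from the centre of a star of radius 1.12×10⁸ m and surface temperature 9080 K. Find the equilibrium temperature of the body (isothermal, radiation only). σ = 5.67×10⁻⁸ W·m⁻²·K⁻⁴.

T ≈ 77.0 K

The star's surface emits σT_*⁴; at distance d the flux is S = σT_*⁴(R_*/d)².
S = 5.67×10⁻⁸·(9080)⁴·(1.12×10⁸/7.05×10¹¹)² = 9.727 W/m².
For an isothermal sphere T⁴ = (1−a)S/(4σ) = 3.517×10⁷ K⁴.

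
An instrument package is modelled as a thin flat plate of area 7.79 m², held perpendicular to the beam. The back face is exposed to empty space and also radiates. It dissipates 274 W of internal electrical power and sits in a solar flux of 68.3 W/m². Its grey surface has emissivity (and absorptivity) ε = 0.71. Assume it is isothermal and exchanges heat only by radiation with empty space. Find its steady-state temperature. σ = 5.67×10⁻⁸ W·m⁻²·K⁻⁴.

At steady state, absorbed solar power + internal power = radiated power.
Absorbed: α·S·A_cross = 0.71·68.3·7.790 = 377.8 W (cross-section A).
Total input = 377.8 + 274 = 651.8 W.
Radiated: εσ·A_surf·T⁴ with A_surf = 2A = 15.58 m².
T⁴ = 651.8/(0.71·5.67×10⁻⁸·15.58) = 1.039×10⁹ K⁴.

T ≈ 180 K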